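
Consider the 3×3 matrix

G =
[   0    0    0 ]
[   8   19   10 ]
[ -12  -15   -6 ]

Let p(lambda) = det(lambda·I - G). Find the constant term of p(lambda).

p(lambda) = lambda^3 - 13·lambda^2 + 36·lambda.
The constant term is 0.

0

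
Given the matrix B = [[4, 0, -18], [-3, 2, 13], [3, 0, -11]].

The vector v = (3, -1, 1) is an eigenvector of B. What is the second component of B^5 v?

32

First find the eigenvalue: Bv = (-6, 2, -2) = -2·(3, -1, 1), so λ = -2.
Then B^5 v = λ^5·v = (-2)^5·(3, -1, 1) = -32·(3, -1, 1) = (-96, 32, -32).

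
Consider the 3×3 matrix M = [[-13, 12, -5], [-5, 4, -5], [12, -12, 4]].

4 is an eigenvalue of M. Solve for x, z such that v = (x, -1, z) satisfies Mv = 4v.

We need (M - 4I)v = 0.
M - 4I = [[-17, 12, -5], [-5, 0, -5], [12, -12, 0]].
Row 1: (-17)·x + (12)·-1 + (-5)·z = 0
Row 2: (-5)·x + (0)·-1 + (-5)·z = 0
Row 3: (12)·x + (-12)·-1 + (0)·z = 0
Solving gives x = -1, z = 1.
Check: M·(-1, -1, 1) = (-4, -4, 4) = 4·(-1, -1, 1).

-1, 1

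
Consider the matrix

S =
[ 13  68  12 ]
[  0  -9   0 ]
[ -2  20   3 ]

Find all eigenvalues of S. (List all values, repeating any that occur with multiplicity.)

-9, 7, 9

The characteristic polynomial is p(r) = det(rI - S).
Expanding the 3×3 determinant: p(r) = r^3 - 7r^2 - 81r + 567.
Rational-root test: r = -9 gives p(-9) = 0.
Factor out (r + 9): p(r) = (r + 9)·(r^2 - 16r + 63).
The quadratic factors as (r - 7)·(r - 9).
Eigenvalues: -9, 7, 9.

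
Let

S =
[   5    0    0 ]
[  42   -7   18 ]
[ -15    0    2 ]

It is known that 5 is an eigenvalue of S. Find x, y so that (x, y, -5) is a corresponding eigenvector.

1, -4

We need (S - 5I)v = 0.
S - 5I = [[0, 0, 0], [42, -12, 18], [-15, 0, -3]].
Row 1: (0)·x + (0)·y + (0)·-5 = 0
Row 2: (42)·x + (-12)·y + (18)·-5 = 0
Row 3: (-15)·x + (0)·y + (-3)·-5 = 0
Solving gives x = 1, y = -4.
Check: S·(1, -4, -5) = (5, -20, -25) = 5·(1, -4, -5).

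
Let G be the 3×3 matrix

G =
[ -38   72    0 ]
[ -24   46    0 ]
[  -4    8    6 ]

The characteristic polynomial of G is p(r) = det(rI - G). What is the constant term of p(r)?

p(r) = r^3 - 14r^2 + 28r + 120.
The constant term is 120.

120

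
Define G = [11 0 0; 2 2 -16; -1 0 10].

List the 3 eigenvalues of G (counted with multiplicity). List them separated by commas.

2, 10, 11

The characteristic polynomial is p(lambda) = det(lambda·I - G).
Expanding along the first row, p(lambda) = lambda^3 - 23·lambda^2 + 152·lambda - 220.
Rational-root test: lambda = 2 gives p(2) = 0.
Dividing by (lambda - 2) leaves lambda^2 - 21·lambda + 110.
The quadratic factors as (lambda - 10)·(lambda - 11).
Eigenvalues: 2, 10, 11.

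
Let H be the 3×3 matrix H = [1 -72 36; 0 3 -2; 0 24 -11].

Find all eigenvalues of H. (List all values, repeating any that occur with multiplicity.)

Set up det(sI - H) = 0.
Expanding the 3×3 determinant: p(s) = s^3 + 7s^2 + 7s - 15.
Since p(-3) = 0, s = -3 is a root.
Factor out (s + 3): p(s) = (s + 3)·(s^2 + 4s - 5).
The quadratic factors as (s + 5)·(s - 1).
Eigenvalues: -5, -3, 1.

-5, -3, 1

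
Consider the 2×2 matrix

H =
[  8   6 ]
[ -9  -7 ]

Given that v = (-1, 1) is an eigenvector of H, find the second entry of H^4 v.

16

First find the eigenvalue: Hv = (-2, 2) = 2·(-1, 1), so λ = 2.
Then H^4 v = λ^4·v = 2^4·(-1, 1) = 16·(-1, 1) = (-16, 16).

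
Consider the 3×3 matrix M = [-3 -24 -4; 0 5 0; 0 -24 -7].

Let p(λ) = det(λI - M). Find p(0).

p(0) = det(0·I − M) = det(−M) = (−1)^3·det(M).
det(M) = 105, so p(0) = -105.

-105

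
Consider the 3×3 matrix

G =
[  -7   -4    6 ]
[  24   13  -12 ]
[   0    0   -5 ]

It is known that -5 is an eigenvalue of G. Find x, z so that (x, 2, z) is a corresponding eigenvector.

-1, 1

We need (G + 5I)v = 0.
G + 5I = [[-2, -4, 6], [24, 18, -12], [0, 0, 0]].
Row 1: (-2)·x + (-4)·2 + (6)·z = 0
Row 2: (24)·x + (18)·2 + (-12)·z = 0
Row 3: (0)·x + (0)·2 + (0)·z = 0
Solving gives x = -1, z = 1.
Check: G·(-1, 2, 1) = (5, -10, -5) = -5·(-1, 2, 1).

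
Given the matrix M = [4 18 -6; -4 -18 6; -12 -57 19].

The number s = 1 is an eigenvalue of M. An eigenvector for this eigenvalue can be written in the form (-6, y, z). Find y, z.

We need (M - 1I)v = 0.
M - 1I = [[3, 18, -6], [-4, -19, 6], [-12, -57, 18]].
Row 1: (3)·-6 + (18)·y + (-6)·z = 0
Row 2: (-4)·-6 + (-19)·y + (6)·z = 0
Row 3: (-12)·-6 + (-57)·y + (18)·z = 0
Solving gives y = 6, z = 15.
Check: M·(-6, 6, 15) = (-6, 6, 15) = 1·(-6, 6, 15).

6, 15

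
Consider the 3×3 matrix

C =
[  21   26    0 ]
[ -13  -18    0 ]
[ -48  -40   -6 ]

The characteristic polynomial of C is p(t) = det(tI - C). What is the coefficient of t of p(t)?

-58

p(t) = t^3 + 3t^2 - 58t - 240.
The coefficient of t is -58.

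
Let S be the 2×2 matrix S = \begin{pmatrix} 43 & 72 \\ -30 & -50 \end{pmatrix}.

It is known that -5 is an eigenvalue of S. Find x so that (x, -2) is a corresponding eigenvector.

3

We need (S + 5I)v = 0.
S + 5I = [[48, 72], [-30, -45]].
Row 1: (48)·x + (72)·-2 = 0
Row 2: (-30)·x + (-45)·-2 = 0
Solving gives x = 3.
Check: S·(3, -2) = (-15, 10) = -5·(3, -2).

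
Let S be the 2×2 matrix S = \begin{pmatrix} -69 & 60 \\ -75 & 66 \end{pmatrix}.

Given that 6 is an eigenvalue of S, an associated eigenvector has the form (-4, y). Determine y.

-5

We need (S - 6I)v = 0.
S - 6I = [[-75, 60], [-75, 60]].
Row 1: (-75)·-4 + (60)·y = 0
Row 2: (-75)·-4 + (60)·y = 0
Solving gives y = -5.
Check: S·(-4, -5) = (-24, -30) = 6·(-4, -5).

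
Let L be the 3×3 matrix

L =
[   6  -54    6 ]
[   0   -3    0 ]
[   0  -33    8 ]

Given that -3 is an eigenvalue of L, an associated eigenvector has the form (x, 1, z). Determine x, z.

4, 3

We need (L + 3I)v = 0.
L + 3I = [[9, -54, 6], [0, 0, 0], [0, -33, 11]].
Row 1: (9)·x + (-54)·1 + (6)·z = 0
Row 2: (0)·x + (0)·1 + (0)·z = 0
Row 3: (0)·x + (-33)·1 + (11)·z = 0
Solving gives x = 4, z = 3.
Check: L·(4, 1, 3) = (-12, -3, -9) = -3·(4, 1, 3).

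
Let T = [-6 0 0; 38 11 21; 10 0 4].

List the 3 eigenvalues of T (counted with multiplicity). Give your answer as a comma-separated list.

Set up det(λI - T) = 0.
Expanding the 3×3 determinant: p(λ) = λ^3 - 9λ^2 - 46λ + 264.
Since p(-6) = 0, λ = -6 is a root.
Factor out (λ + 6): p(λ) = (λ + 6)·(λ^2 - 15λ + 44).
The quadratic factors as (λ - 4)·(λ - 11).
Eigenvalues: -6, 4, 11.

-6, 4, 11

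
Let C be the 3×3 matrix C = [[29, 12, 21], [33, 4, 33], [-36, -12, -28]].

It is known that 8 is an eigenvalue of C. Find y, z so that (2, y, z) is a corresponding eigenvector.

0, -2

We need (C - 8I)v = 0.
C - 8I = [[21, 12, 21], [33, -4, 33], [-36, -12, -36]].
Row 1: (21)·2 + (12)·y + (21)·z = 0
Row 2: (33)·2 + (-4)·y + (33)·z = 0
Row 3: (-36)·2 + (-12)·y + (-36)·z = 0
Solving gives y = 0, z = -2.
Check: C·(2, 0, -2) = (16, 0, -16) = 8·(2, 0, -2).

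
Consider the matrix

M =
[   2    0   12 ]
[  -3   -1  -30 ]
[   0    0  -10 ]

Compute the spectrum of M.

-10, -1, 2

Set up det(rI - M) = 0.
Expanding along the first row, p(r) = r^3 + 9r^2 - 12r - 20.
Rational-root test: r = -10 gives p(-10) = 0.
Factor out (r + 10): p(r) = (r + 10)·(r^2 - r - 2).
The quadratic factors as (r + 1)·(r - 2).
Eigenvalues: -10, -1, 2.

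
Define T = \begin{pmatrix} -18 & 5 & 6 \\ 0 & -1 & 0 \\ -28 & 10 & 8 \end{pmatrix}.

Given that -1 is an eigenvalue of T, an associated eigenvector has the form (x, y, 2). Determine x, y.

We need (T + 1I)v = 0.
T + 1I = [[-17, 5, 6], [0, 0, 0], [-28, 10, 9]].
Row 1: (-17)·x + (5)·y + (6)·2 = 0
Row 2: (0)·x + (0)·y + (0)·2 = 0
Row 3: (-28)·x + (10)·y + (9)·2 = 0
Solving gives x = 1, y = 1.
Check: T·(1, 1, 2) = (-1, -1, -2) = -1·(1, 1, 2).

1, 1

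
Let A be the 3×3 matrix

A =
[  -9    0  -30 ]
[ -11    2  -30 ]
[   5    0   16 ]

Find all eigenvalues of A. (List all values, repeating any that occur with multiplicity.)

Compute the characteristic polynomial p(λ) = det(λI - A).
Expanding the 3×3 determinant: p(λ) = λ^3 - 9λ^2 + 20λ - 12.
Rational-root test: λ = 1 gives p(1) = 0.
Factor out (λ - 1): p(λ) = (λ - 1)·(λ^2 - 8λ + 12).
The quadratic factors as (λ - 2)·(λ - 6).
Eigenvalues: 1, 2, 6.

1, 2, 6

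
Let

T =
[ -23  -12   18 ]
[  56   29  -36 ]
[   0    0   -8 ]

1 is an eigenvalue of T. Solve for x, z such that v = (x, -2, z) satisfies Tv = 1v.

We need (T - 1I)v = 0.
T - 1I = [[-24, -12, 18], [56, 28, -36], [0, 0, -9]].
Row 1: (-24)·x + (-12)·-2 + (18)·z = 0
Row 2: (56)·x + (28)·-2 + (-36)·z = 0
Row 3: (0)·x + (0)·-2 + (-9)·z = 0
Solving gives x = 1, z = 0.
Check: T·(1, -2, 0) = (1, -2, 0) = 1·(1, -2, 0).

1, 0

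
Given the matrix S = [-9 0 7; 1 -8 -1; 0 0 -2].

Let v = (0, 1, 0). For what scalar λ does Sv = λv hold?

Compute Sv: S·(0, 1, 0) = (0, -8, 0).
Since Sv = λv, compare component 2: -8 = λ·1, so λ = -8.

-8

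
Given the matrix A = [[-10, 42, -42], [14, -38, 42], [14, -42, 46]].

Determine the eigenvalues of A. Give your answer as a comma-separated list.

The characteristic polynomial is p(r) = det(rI - A).
Expanding the 3×3 determinant: p(r) = r^3 + 2r^2 - 64r + 160.
Try r = 4: p(4) = 0, so 4 is a root.
Factor out (r - 4): p(r) = (r - 4)·(r^2 + 6r - 40).
The quadratic factors as (r + 10)·(r - 4).
Eigenvalues: -10, 4, 4.

-10, 4, 4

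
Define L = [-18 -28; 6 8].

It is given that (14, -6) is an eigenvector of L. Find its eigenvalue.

-6

Compute Lv: L·(14, -6) = (-84, 36).
Since Lv = λv, compare component 1: -84 = λ·14, so λ = -6.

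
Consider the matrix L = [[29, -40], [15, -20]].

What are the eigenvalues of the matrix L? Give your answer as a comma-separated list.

det(L - rI) = (29 - r)(-20 - r) - (-40)·(15) = r^2 - 9r + 20.
This factors as (r - 4)·(r - 5) = 0.
Eigenvalues: 4, 5.

4, 5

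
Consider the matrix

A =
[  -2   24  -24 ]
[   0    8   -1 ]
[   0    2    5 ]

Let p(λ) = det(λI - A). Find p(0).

p(0) = det(0·I − A) = det(−A) = (−1)^3·det(A).
det(A) = -84, so p(0) = 84.

84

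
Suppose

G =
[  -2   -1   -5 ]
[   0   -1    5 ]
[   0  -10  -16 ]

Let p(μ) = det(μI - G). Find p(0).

132

p(0) = det(0·I − G) = det(−G) = (−1)^3·det(G).
det(G) = -132, so p(0) = 132.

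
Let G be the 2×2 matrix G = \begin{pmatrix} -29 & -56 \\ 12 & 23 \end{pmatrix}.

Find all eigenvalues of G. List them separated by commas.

-5, -1

det(G - sI) = (-29 - s)(23 - s) - (-56)·(12) = s^2 + 6s + 5.
This factors as (s + 5)·(s + 1) = 0.
Eigenvalues: -5, -1.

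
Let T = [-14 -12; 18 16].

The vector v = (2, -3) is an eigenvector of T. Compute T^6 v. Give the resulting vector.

First find the eigenvalue: Tv = (8, -12) = 4·(2, -3), so λ = 4.
Then T^6 v = λ^6·v = 4^6·(2, -3) = 4096·(2, -3) = (8192, -12288).

(8192, -12288)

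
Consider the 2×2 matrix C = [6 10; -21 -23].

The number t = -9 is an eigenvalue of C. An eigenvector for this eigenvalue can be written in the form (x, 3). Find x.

-2

We need (C + 9I)v = 0.
C + 9I = [[15, 10], [-21, -14]].
Row 1: (15)·x + (10)·3 = 0
Row 2: (-21)·x + (-14)·3 = 0
Solving gives x = -2.
Check: C·(-2, 3) = (18, -27) = -9·(-2, 3).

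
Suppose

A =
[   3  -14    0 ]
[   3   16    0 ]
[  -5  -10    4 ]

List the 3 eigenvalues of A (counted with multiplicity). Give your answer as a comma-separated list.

4, 9, 10

Compute the characteristic polynomial p(t) = det(tI - A).
Cofactor expansion gives p(t) = t^3 - 23t^2 + 166t - 360.
Since p(4) = 0, t = 4 is a root.
Dividing by (t - 4) leaves t^2 - 19t + 90.
The quadratic factors as (t - 9)·(t - 10).
Eigenvalues: 4, 9, 10.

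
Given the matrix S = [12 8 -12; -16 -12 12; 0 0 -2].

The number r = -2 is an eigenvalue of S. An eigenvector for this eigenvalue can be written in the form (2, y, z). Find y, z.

-2, 1

We need (S + 2I)v = 0.
S + 2I = [[14, 8, -12], [-16, -10, 12], [0, 0, 0]].
Row 1: (14)·2 + (8)·y + (-12)·z = 0
Row 2: (-16)·2 + (-10)·y + (12)·z = 0
Row 3: (0)·2 + (0)·y + (0)·z = 0
Solving gives y = -2, z = 1.
Check: S·(2, -2, 1) = (-4, 4, -2) = -2·(2, -2, 1).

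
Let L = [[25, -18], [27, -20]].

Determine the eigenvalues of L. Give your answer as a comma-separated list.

det(L - λI) = (25 - λ)(-20 - λ) - (-18)·(27) = λ^2 - 5λ - 14.
This factors as (λ + 2)·(λ - 7) = 0.
Eigenvalues: -2, 7.

-2, 7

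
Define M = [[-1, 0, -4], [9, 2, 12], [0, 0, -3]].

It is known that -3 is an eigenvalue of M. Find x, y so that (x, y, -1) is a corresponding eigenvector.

We need (M + 3I)v = 0.
M + 3I = [[2, 0, -4], [9, 5, 12], [0, 0, 0]].
Row 1: (2)·x + (0)·y + (-4)·-1 = 0
Row 2: (9)·x + (5)·y + (12)·-1 = 0
Row 3: (0)·x + (0)·y + (0)·-1 = 0
Solving gives x = -2, y = 6.
Check: M·(-2, 6, -1) = (6, -18, 3) = -3·(-2, 6, -1).

-2, 6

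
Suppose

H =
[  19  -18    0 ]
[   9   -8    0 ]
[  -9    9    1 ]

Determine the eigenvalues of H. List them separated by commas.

Compute the characteristic polynomial p(r) = det(rI - H).
Expanding along the first row, p(r) = r^3 - 12r^2 + 21r - 10.
Rational-root test: r = 1 gives p(1) = 0.
Dividing by (r - 1) leaves r^2 - 11r + 10.
The quadratic factors as (r - 1)·(r - 10).
Eigenvalues: 1, 1, 10.

1, 1, 10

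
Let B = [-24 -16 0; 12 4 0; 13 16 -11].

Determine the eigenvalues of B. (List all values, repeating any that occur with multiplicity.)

Set up det(sI - B) = 0.
Expanding along the first row, p(s) = s^3 + 31s^2 + 316s + 1056.
Rational-root test: s = -11 gives p(-11) = 0.
Dividing by (s + 11) leaves s^2 + 20s + 96.
The quadratic factors as (s + 12)·(s + 8).
Eigenvalues: -12, -11, -8.

-12, -11, -8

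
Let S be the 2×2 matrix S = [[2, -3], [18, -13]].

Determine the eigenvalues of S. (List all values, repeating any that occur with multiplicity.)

-7, -4

det(S - λI) = (2 - λ)(-13 - λ) - (-3)·(18) = λ^2 + 11λ + 28.
This factors as (λ + 7)·(λ + 4) = 0.
Eigenvalues: -7, -4.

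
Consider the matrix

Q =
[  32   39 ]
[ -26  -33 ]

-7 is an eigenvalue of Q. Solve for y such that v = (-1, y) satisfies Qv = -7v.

1

We need (Q + 7I)v = 0.
Q + 7I = [[39, 39], [-26, -26]].
Row 1: (39)·-1 + (39)·y = 0
Row 2: (-26)·-1 + (-26)·y = 0
Solving gives y = 1.
Check: Q·(-1, 1) = (7, -7) = -7·(-1, 1).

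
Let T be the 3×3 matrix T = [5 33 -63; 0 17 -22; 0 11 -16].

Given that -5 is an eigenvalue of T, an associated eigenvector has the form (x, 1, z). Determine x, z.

3, 1

We need (T + 5I)v = 0.
T + 5I = [[10, 33, -63], [0, 22, -22], [0, 11, -11]].
Row 1: (10)·x + (33)·1 + (-63)·z = 0
Row 2: (0)·x + (22)·1 + (-22)·z = 0
Row 3: (0)·x + (11)·1 + (-11)·z = 0
Solving gives x = 3, z = 1.
Check: T·(3, 1, 1) = (-15, -5, -5) = -5·(3, 1, 1).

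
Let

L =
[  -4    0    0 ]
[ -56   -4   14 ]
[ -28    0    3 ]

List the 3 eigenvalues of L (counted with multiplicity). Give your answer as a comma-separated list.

Compute the characteristic polynomial p(λ) = det(λI - L).
Expanding the 3×3 determinant: p(λ) = λ^3 + 5λ^2 - 8λ - 48.
Since p(3) = 0, λ = 3 is a root.
Factor out (λ - 3): p(λ) = (λ - 3)·(λ^2 + 8λ + 16).
The quadratic factor is (λ + 4)^2.
Eigenvalues: -4, -4, 3.

-4, -4, 3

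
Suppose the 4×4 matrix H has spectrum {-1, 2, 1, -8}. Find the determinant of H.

det(H) is the product of the eigenvalues: (-1) · (2) · (1) · (-8) = 16.

16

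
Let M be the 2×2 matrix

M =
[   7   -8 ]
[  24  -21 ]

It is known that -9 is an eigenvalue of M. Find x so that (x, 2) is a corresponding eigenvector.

We need (M + 9I)v = 0.
M + 9I = [[16, -8], [24, -12]].
Row 1: (16)·x + (-8)·2 = 0
Row 2: (24)·x + (-12)·2 = 0
Solving gives x = 1.
Check: M·(1, 2) = (-9, -18) = -9·(1, 2).

1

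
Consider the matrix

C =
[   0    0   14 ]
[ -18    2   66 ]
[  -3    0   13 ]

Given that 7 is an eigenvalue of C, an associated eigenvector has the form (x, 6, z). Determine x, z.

We need (C - 7I)v = 0.
C - 7I = [[-7, 0, 14], [-18, -5, 66], [-3, 0, 6]].
Row 1: (-7)·x + (0)·6 + (14)·z = 0
Row 2: (-18)·x + (-5)·6 + (66)·z = 0
Row 3: (-3)·x + (0)·6 + (6)·z = 0
Solving gives x = 2, z = 1.
Check: C·(2, 6, 1) = (14, 42, 7) = 7·(2, 6, 1).

2, 1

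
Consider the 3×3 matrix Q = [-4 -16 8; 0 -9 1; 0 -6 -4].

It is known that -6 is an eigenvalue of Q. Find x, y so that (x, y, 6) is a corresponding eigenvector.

We need (Q + 6I)v = 0.
Q + 6I = [[2, -16, 8], [0, -3, 1], [0, -6, 2]].
Row 1: (2)·x + (-16)·y + (8)·6 = 0
Row 2: (0)·x + (-3)·y + (1)·6 = 0
Row 3: (0)·x + (-6)·y + (2)·6 = 0
Solving gives x = -8, y = 2.
Check: Q·(-8, 2, 6) = (48, -12, -36) = -6·(-8, 2, 6).

-8, 2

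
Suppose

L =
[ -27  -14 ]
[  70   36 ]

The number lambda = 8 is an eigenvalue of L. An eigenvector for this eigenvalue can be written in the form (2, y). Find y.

We need (L - 8I)v = 0.
L - 8I = [[-35, -14], [70, 28]].
Row 1: (-35)·2 + (-14)·y = 0
Row 2: (70)·2 + (28)·y = 0
Solving gives y = -5.
Check: L·(2, -5) = (16, -40) = 8·(2, -5).

-5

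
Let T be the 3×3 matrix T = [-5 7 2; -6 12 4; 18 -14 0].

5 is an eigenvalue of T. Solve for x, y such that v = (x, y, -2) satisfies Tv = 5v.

1, 2

We need (T - 5I)v = 0.
T - 5I = [[-10, 7, 2], [-6, 7, 4], [18, -14, -5]].
Row 1: (-10)·x + (7)·y + (2)·-2 = 0
Row 2: (-6)·x + (7)·y + (4)·-2 = 0
Row 3: (18)·x + (-14)·y + (-5)·-2 = 0
Solving gives x = 1, y = 2.
Check: T·(1, 2, -2) = (5, 10, -10) = 5·(1, 2, -2).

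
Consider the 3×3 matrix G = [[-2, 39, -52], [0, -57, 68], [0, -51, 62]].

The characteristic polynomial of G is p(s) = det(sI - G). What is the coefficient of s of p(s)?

-76

p(s) = s^3 - 3s^2 - 76s - 132.
The coefficient of s is -76.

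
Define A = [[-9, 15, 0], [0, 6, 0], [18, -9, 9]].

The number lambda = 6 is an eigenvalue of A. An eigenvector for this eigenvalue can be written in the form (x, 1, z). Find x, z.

We need (A - 6I)v = 0.
A - 6I = [[-15, 15, 0], [0, 0, 0], [18, -9, 3]].
Row 1: (-15)·x + (15)·1 + (0)·z = 0
Row 2: (0)·x + (0)·1 + (0)·z = 0
Row 3: (18)·x + (-9)·1 + (3)·z = 0
Solving gives x = 1, z = -3.
Check: A·(1, 1, -3) = (6, 6, -18) = 6·(1, 1, -3).

1, -3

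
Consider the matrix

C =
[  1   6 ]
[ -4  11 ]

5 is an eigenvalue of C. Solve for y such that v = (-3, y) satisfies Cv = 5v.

We need (C - 5I)v = 0.
C - 5I = [[-4, 6], [-4, 6]].
Row 1: (-4)·-3 + (6)·y = 0
Row 2: (-4)·-3 + (6)·y = 0
Solving gives y = -2.
Check: C·(-3, -2) = (-15, -10) = 5·(-3, -2).

-2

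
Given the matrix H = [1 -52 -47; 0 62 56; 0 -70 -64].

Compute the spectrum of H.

Compute the characteristic polynomial p(lambda) = det(lambda·I - H).
Expanding along the first row, p(lambda) = lambda^3 + lambda^2 - 50·lambda + 48.
Rational-root test: lambda = -8 gives p(-8) = 0.
Dividing by (lambda + 8) leaves lambda^2 - 7·lambda + 6.
The quadratic factors as (lambda - 1)·(lambda - 6).
Eigenvalues: -8, 1, 6.

-8, 1, 6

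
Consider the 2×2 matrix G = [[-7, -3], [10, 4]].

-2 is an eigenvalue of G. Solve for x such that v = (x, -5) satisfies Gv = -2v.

3

We need (G + 2I)v = 0.
G + 2I = [[-5, -3], [10, 6]].
Row 1: (-5)·x + (-3)·-5 = 0
Row 2: (10)·x + (6)·-5 = 0
Solving gives x = 3.
Check: G·(3, -5) = (-6, 10) = -2·(3, -5).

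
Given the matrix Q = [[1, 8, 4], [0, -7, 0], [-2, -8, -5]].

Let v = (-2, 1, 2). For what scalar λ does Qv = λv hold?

-7

Compute Qv: Q·(-2, 1, 2) = (14, -7, -14).
Since Qv = λv, compare component 1: 14 = λ·-2, so λ = -7.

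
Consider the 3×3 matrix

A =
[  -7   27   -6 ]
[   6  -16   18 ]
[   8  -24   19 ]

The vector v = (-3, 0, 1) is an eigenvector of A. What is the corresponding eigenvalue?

Compute Av: A·(-3, 0, 1) = (15, 0, -5).
Since Av = λv, compare component 1: 15 = λ·-3, so λ = -5.

-5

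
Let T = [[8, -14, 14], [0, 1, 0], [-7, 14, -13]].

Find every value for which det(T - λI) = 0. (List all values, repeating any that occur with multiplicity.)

-6, 1, 1

Compute the characteristic polynomial p(λ) = det(λI - T).
Expanding the 3×3 determinant: p(λ) = λ^3 + 4λ^2 - 11λ + 6.
Rational-root test: λ = -6 gives p(-6) = 0.
Dividing by (λ + 6) leaves λ^2 - 2λ + 1.
The quadratic factor is (λ - 1)^2.
Eigenvalues: -6, 1, 1.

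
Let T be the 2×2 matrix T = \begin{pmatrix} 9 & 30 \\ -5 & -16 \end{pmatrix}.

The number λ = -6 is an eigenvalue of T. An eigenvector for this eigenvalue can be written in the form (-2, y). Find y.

1

We need (T + 6I)v = 0.
T + 6I = [[15, 30], [-5, -10]].
Row 1: (15)·-2 + (30)·y = 0
Row 2: (-5)·-2 + (-10)·y = 0
Solving gives y = 1.
Check: T·(-2, 1) = (12, -6) = -6·(-2, 1).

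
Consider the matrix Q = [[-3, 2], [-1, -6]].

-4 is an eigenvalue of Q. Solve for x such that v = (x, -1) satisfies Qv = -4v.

2

We need (Q + 4I)v = 0.
Q + 4I = [[1, 2], [-1, -2]].
Row 1: (1)·x + (2)·-1 = 0
Row 2: (-1)·x + (-2)·-1 = 0
Solving gives x = 2.
Check: Q·(2, -1) = (-8, 4) = -4·(2, -1).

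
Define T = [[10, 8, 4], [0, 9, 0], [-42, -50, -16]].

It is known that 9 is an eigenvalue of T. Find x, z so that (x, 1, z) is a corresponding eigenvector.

0, -2

We need (T - 9I)v = 0.
T - 9I = [[1, 8, 4], [0, 0, 0], [-42, -50, -25]].
Row 1: (1)·x + (8)·1 + (4)·z = 0
Row 2: (0)·x + (0)·1 + (0)·z = 0
Row 3: (-42)·x + (-50)·1 + (-25)·z = 0
Solving gives x = 0, z = -2.
Check: T·(0, 1, -2) = (0, 9, -18) = 9·(0, 1, -2).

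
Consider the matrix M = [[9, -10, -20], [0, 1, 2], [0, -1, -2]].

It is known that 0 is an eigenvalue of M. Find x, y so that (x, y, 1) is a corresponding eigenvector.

0, -2

We need (M)v = 0.
M = [[9, -10, -20], [0, 1, 2], [0, -1, -2]].
Row 1: (9)·x + (-10)·y + (-20)·1 = 0
Row 2: (0)·x + (1)·y + (2)·1 = 0
Row 3: (0)·x + (-1)·y + (-2)·1 = 0
Solving gives x = 0, y = -2.
Check: M·(0, -2, 1) = (0, 0, 0) = 0·(0, -2, 1).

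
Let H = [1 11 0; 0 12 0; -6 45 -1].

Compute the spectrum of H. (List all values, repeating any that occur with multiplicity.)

-1, 1, 12

Set up det(sI - H) = 0.
Expanding the 3×3 determinant: p(s) = s^3 - 12s^2 - s + 12.
Rational-root test: s = 12 gives p(12) = 0.
Dividing by (s - 12) leaves s^2 - 1.
The quadratic factors as (s + 1)·(s - 1).
Eigenvalues: -1, 1, 12.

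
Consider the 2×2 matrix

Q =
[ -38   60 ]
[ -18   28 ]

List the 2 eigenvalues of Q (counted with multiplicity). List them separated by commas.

det(Q - lambda·I) = (-38 - lambda)(28 - lambda) - (60)·(-18) = lambda^2 + 10·lambda + 16.
This factors as (lambda + 8)·(lambda + 2) = 0.
Eigenvalues: -8, -2.

-8, -2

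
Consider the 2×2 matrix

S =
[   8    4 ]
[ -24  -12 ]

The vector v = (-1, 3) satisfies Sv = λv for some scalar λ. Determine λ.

-4

Compute Sv: S·(-1, 3) = (4, -12).
Since Sv = λv, compare component 1: 4 = λ·-1, so λ = -4.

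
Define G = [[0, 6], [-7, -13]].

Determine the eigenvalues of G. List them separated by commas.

-7, -6

det(G - tI) = (0 - t)(-13 - t) - (6)·(-7) = t^2 + 13t + 42.
This factors as (t + 7)·(t + 6) = 0.
Eigenvalues: -7, -6.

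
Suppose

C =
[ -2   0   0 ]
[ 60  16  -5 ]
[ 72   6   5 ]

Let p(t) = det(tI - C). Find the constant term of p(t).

p(t) = t^3 - 19t^2 + 68t + 220.
The constant term is 220.

220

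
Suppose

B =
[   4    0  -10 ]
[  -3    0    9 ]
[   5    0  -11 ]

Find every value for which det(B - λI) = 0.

-6, -1, 0

Compute the characteristic polynomial p(r) = det(rI - B).
Expanding along the first row, p(r) = r^3 + 7r^2 + 6r.
Try r = -6: p(-6) = 0, so -6 is a root.
Dividing by (r + 6) leaves r^2 + r.
The quadratic factors as (r + 1)·r.
Eigenvalues: -6, -1, 0.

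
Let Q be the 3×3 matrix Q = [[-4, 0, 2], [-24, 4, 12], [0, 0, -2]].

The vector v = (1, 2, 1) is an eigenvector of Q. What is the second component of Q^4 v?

32

First find the eigenvalue: Qv = (-2, -4, -2) = -2·(1, 2, 1), so λ = -2.
Then Q^4 v = λ^4·v = (-2)^4·(1, 2, 1) = 16·(1, 2, 1) = (16, 32, 16).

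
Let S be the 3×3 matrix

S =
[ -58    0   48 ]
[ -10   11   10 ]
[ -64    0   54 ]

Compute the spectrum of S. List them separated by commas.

Compute the characteristic polynomial p(s) = det(sI - S).
Cofactor expansion gives p(s) = s^3 - 7s^2 - 104s + 660.
Rational-root test: s = 6 gives p(6) = 0.
Factor out (s - 6): p(s) = (s - 6)·(s^2 - s - 110).
The quadratic factors as (s + 10)·(s - 11).
Eigenvalues: -10, 6, 11.

-10, 6, 11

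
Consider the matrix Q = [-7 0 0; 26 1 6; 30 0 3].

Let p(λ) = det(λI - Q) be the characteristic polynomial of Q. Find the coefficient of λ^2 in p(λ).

3

The coefficient of λ^2 of det(λI - Q) is −trace(Q).
trace(Q) = (-7) + (1) + (3) = -3, so the coefficient is 3.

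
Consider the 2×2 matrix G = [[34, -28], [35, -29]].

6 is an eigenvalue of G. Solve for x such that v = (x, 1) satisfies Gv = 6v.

1

We need (G - 6I)v = 0.
G - 6I = [[28, -28], [35, -35]].
Row 1: (28)·x + (-28)·1 = 0
Row 2: (35)·x + (-35)·1 = 0
Solving gives x = 1.
Check: G·(1, 1) = (6, 6) = 6·(1, 1).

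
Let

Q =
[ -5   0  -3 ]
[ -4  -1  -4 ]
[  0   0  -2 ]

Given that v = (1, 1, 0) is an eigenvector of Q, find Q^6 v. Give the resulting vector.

(15625, 15625, 0)

First find the eigenvalue: Qv = (-5, -5, 0) = -5·(1, 1, 0), so λ = -5.
Then Q^6 v = λ^6·v = (-5)^6·(1, 1, 0) = 15625·(1, 1, 0) = (15625, 15625, 0).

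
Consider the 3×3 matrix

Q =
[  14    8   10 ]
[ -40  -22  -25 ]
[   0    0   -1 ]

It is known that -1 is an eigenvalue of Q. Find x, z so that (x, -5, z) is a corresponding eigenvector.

2, 1

We need (Q + 1I)v = 0.
Q + 1I = [[15, 8, 10], [-40, -21, -25], [0, 0, 0]].
Row 1: (15)·x + (8)·-5 + (10)·z = 0
Row 2: (-40)·x + (-21)·-5 + (-25)·z = 0
Row 3: (0)·x + (0)·-5 + (0)·z = 0
Solving gives x = 2, z = 1.
Check: Q·(2, -5, 1) = (-2, 5, -1) = -1·(2, -5, 1).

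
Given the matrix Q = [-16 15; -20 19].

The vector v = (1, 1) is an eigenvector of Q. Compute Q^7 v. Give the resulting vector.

(-1, -1)

First find the eigenvalue: Qv = (-1, -1) = -1·(1, 1), so λ = -1.
Then Q^7 v = λ^7·v = (-1)^7·(1, 1) = -1·(1, 1) = (-1, -1).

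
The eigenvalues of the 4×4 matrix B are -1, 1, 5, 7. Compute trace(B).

trace(B) is the sum of the eigenvalues: (-1) + (1) + (5) + (7) = 12.

12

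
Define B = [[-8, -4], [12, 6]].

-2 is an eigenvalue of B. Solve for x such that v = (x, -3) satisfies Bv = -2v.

We need (B + 2I)v = 0.
B + 2I = [[-6, -4], [12, 8]].
Row 1: (-6)·x + (-4)·-3 = 0
Row 2: (12)·x + (8)·-3 = 0
Solving gives x = 2.
Check: B·(2, -3) = (-4, 6) = -2·(2, -3).

2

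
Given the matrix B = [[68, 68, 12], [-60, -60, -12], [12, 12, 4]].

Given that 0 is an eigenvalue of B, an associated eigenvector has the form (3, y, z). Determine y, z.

-3, 0

We need (B)v = 0.
B = [[68, 68, 12], [-60, -60, -12], [12, 12, 4]].
Row 1: (68)·3 + (68)·y + (12)·z = 0
Row 2: (-60)·3 + (-60)·y + (-12)·z = 0
Row 3: (12)·3 + (12)·y + (4)·z = 0
Solving gives y = -3, z = 0.
Check: B·(3, -3, 0) = (0, 0, 0) = 0·(3, -3, 0).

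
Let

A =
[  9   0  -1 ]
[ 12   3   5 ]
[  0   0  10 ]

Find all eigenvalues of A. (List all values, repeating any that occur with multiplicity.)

3, 9, 10

Set up det(rI - A) = 0.
Cofactor expansion gives p(r) = r^3 - 22r^2 + 147r - 270.
Since p(3) = 0, r = 3 is a root.
Factor out (r - 3): p(r) = (r - 3)·(r^2 - 19r + 90).
The quadratic factors as (r - 9)·(r - 10).
Eigenvalues: 3, 9, 10.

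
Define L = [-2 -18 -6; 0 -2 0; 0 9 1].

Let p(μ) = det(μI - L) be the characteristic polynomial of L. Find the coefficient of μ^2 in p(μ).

The coefficient of μ^2 of det(μI - L) is −trace(L).
trace(L) = (-2) + (-2) + (1) = -3, so the coefficient is 3.

3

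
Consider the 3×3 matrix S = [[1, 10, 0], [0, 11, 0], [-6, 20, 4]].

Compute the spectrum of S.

Set up det(μI - S) = 0.
Expanding along the first row, p(μ) = μ^3 - 16μ^2 + 59μ - 44.
Try μ = 1: p(1) = 0, so 1 is a root.
Factor out (μ - 1): p(μ) = (μ - 1)·(μ^2 - 15μ + 44).
The quadratic factors as (μ - 4)·(μ - 11).
Eigenvalues: 1, 4, 11.

1, 4, 11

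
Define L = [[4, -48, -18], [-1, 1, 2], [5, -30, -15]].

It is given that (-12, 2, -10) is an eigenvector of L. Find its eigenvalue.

-3

Compute Lv: L·(-12, 2, -10) = (36, -6, 30).
Since Lv = λv, compare component 1: 36 = λ·-12, so λ = -3.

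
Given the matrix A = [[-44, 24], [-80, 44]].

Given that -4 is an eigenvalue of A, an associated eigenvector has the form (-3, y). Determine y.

We need (A + 4I)v = 0.
A + 4I = [[-40, 24], [-80, 48]].
Row 1: (-40)·-3 + (24)·y = 0
Row 2: (-80)·-3 + (48)·y = 0
Solving gives y = -5.
Check: A·(-3, -5) = (12, 20) = -4·(-3, -5).

-5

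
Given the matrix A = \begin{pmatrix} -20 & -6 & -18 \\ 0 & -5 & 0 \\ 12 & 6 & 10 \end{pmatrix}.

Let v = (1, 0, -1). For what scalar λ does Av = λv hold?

-2

Compute Av: A·(1, 0, -1) = (-2, 0, 2).
Since Av = λv, compare component 1: -2 = λ·1, so λ = -2.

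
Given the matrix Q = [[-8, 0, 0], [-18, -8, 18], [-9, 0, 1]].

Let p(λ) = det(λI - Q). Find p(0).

p(0) = det(0·I − Q) = det(−Q) = (−1)^3·det(Q).
det(Q) = 64, so p(0) = -64.

-64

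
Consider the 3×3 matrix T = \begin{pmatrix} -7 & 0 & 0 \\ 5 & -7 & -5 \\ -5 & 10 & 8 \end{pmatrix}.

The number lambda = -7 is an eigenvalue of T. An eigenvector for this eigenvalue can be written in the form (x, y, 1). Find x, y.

1, -1

We need (T + 7I)v = 0.
T + 7I = [[0, 0, 0], [5, 0, -5], [-5, 10, 15]].
Row 1: (0)·x + (0)·y + (0)·1 = 0
Row 2: (5)·x + (0)·y + (-5)·1 = 0
Row 3: (-5)·x + (10)·y + (15)·1 = 0
Solving gives x = 1, y = -1.
Check: T·(1, -1, 1) = (-7, 7, -7) = -7·(1, -1, 1).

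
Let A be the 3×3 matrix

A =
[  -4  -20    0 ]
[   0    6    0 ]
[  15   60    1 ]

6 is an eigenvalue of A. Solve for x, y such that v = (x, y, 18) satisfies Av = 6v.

-6, 3

We need (A - 6I)v = 0.
A - 6I = [[-10, -20, 0], [0, 0, 0], [15, 60, -5]].
Row 1: (-10)·x + (-20)·y + (0)·18 = 0
Row 2: (0)·x + (0)·y + (0)·18 = 0
Row 3: (15)·x + (60)·y + (-5)·18 = 0
Solving gives x = -6, y = 3.
Check: A·(-6, 3, 18) = (-36, 18, 108) = 6·(-6, 3, 18).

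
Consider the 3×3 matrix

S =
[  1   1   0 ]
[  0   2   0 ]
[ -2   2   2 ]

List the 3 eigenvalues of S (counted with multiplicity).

1, 2, 2

Compute the characteristic polynomial p(μ) = det(μI - S).
Expanding along the first row, p(μ) = μ^3 - 5μ^2 + 8μ - 4.
Since p(1) = 0, μ = 1 is a root.
Factor out (μ - 1): p(μ) = (μ - 1)·(μ^2 - 4μ + 4).
The quadratic factor is (μ - 2)^2.
Eigenvalues: 1, 2, 2.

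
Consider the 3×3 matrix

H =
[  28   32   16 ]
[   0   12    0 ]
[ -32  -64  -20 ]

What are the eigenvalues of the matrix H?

Compute the characteristic polynomial p(μ) = det(μI - H).
Cofactor expansion gives p(μ) = μ^3 - 20μ^2 + 48μ + 576.
Rational-root test: μ = 12 gives p(12) = 0.
Dividing by (μ - 12) leaves μ^2 - 8μ - 48.
The quadratic factors as (μ + 4)·(μ - 12).
Eigenvalues: -4, 12, 12.

-4, 12, 12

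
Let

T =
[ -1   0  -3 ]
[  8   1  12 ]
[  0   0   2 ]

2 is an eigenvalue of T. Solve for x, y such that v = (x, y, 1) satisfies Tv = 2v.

-1, 4

We need (T - 2I)v = 0.
T - 2I = [[-3, 0, -3], [8, -1, 12], [0, 0, 0]].
Row 1: (-3)·x + (0)·y + (-3)·1 = 0
Row 2: (8)·x + (-1)·y + (12)·1 = 0
Row 3: (0)·x + (0)·y + (0)·1 = 0
Solving gives x = -1, y = 4.
Check: T·(-1, 4, 1) = (-2, 8, 2) = 2·(-1, 4, 1).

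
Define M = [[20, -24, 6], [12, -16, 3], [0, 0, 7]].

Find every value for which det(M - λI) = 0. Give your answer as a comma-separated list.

-4, 7, 8

Compute the characteristic polynomial p(lambda) = det(lambda·I - M).
Expanding along the first row, p(lambda) = lambda^3 - 11·lambda^2 - 4·lambda + 224.
Rational-root test: lambda = -4 gives p(-4) = 0.
Dividing by (lambda + 4) leaves lambda^2 - 15·lambda + 56.
The quadratic factors as (lambda - 7)·(lambda - 8).
Eigenvalues: -4, 7, 8.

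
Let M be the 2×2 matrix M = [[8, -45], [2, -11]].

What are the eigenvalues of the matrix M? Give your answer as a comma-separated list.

det(M - μI) = (8 - μ)(-11 - μ) - (-45)·(2) = μ^2 + 3μ + 2.
This factors as (μ + 2)·(μ + 1) = 0.
Eigenvalues: -2, -1.

-2, -1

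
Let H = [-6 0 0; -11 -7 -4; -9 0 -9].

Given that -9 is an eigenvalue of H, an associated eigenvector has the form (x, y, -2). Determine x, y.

0, -4

We need (H + 9I)v = 0.
H + 9I = [[3, 0, 0], [-11, 2, -4], [-9, 0, 0]].
Row 1: (3)·x + (0)·y + (0)·-2 = 0
Row 2: (-11)·x + (2)·y + (-4)·-2 = 0
Row 3: (-9)·x + (0)·y + (0)·-2 = 0
Solving gives x = 0, y = -4.
Check: H·(0, -4, -2) = (0, 36, 18) = -9·(0, -4, -2).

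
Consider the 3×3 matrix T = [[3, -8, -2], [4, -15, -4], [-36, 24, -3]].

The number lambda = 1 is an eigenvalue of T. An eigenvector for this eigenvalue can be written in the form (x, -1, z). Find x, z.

-1, 3

We need (T - 1I)v = 0.
T - 1I = [[2, -8, -2], [4, -16, -4], [-36, 24, -4]].
Row 1: (2)·x + (-8)·-1 + (-2)·z = 0
Row 2: (4)·x + (-16)·-1 + (-4)·z = 0
Row 3: (-36)·x + (24)·-1 + (-4)·z = 0
Solving gives x = -1, z = 3.
Check: T·(-1, -1, 3) = (-1, -1, 3) = 1·(-1, -1, 3).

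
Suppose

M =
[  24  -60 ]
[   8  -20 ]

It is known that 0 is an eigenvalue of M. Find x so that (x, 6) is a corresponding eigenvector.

We need (M)v = 0.
M = [[24, -60], [8, -20]].
Row 1: (24)·x + (-60)·6 = 0
Row 2: (8)·x + (-20)·6 = 0
Solving gives x = 15.
Check: M·(15, 6) = (0, 0) = 0·(15, 6).

15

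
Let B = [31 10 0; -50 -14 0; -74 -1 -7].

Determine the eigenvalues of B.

-7, 6, 11

Set up det(tI - B) = 0.
Expanding the 3×3 determinant: p(t) = t^3 - 10t^2 - 53t + 462.
Try t = 11: p(11) = 0, so 11 is a root.
Dividing by (t - 11) leaves t^2 + t - 42.
The quadratic factors as (t + 7)·(t - 6).
Eigenvalues: -7, 6, 11.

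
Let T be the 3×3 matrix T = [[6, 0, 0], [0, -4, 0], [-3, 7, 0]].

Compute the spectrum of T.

-4, 0, 6

T is lower triangular, so its eigenvalues are the diagonal entries.
Diagonal: 6, -4, 0.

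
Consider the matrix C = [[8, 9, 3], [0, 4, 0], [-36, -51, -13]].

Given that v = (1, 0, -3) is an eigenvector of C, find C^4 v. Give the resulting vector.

(1, 0, -3)

First find the eigenvalue: Cv = (-1, 0, 3) = -1·(1, 0, -3), so λ = -1.
Then C^4 v = λ^4·v = (-1)^4·(1, 0, -3) = 1·(1, 0, -3) = (1, 0, -3).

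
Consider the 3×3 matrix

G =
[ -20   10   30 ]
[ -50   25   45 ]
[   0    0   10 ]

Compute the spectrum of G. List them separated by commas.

The characteristic polynomial is p(λ) = det(λI - G).
Expanding along the first row, p(λ) = λ^3 - 15λ^2 + 50λ.
Try λ = 10: p(10) = 0, so 10 is a root.
Factor out (λ - 10): p(λ) = (λ - 10)·(λ^2 - 5λ).
The quadratic factors as λ·(λ - 5).
Eigenvalues: 0, 5, 10.

0, 5, 10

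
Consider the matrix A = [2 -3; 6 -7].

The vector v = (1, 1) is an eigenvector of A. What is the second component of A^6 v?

First find the eigenvalue: Av = (-1, -1) = -1·(1, 1), so λ = -1.
Then A^6 v = λ^6·v = (-1)^6·(1, 1) = 1·(1, 1) = (1, 1).

1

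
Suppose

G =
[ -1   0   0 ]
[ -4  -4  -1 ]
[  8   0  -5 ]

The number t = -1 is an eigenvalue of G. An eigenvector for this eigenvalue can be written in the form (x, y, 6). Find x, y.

We need (G + 1I)v = 0.
G + 1I = [[0, 0, 0], [-4, -3, -1], [8, 0, -4]].
Row 1: (0)·x + (0)·y + (0)·6 = 0
Row 2: (-4)·x + (-3)·y + (-1)·6 = 0
Row 3: (8)·x + (0)·y + (-4)·6 = 0
Solving gives x = 3, y = -6.
Check: G·(3, -6, 6) = (-3, 6, -6) = -1·(3, -6, 6).

3, -6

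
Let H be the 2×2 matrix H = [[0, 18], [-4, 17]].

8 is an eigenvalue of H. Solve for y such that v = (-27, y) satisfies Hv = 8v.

We need (H - 8I)v = 0.
H - 8I = [[-8, 18], [-4, 9]].
Row 1: (-8)·-27 + (18)·y = 0
Row 2: (-4)·-27 + (9)·y = 0
Solving gives y = -12.
Check: H·(-27, -12) = (-216, -96) = 8·(-27, -12).

-12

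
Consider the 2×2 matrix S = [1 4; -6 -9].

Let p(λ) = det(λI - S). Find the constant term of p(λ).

15

p(λ) = λ^2 + 8λ + 15.
The constant term is 15.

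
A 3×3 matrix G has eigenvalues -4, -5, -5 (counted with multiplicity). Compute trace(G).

-14

trace(G) is the sum of the eigenvalues: (-4) + (-5) + (-5) = -14.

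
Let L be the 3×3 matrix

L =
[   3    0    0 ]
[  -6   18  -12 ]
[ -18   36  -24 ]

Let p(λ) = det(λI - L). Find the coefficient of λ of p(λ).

-18

p(λ) = λ^3 + 3λ^2 - 18λ.
The coefficient of λ is -18.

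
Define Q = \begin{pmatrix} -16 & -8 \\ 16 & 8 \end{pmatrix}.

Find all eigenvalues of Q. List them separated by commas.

det(Q - rI) = (-16 - r)(8 - r) - (-8)·(16) = r^2 + 8r.
This factors as (r + 8)·r = 0.
Eigenvalues: -8, 0.

-8, 0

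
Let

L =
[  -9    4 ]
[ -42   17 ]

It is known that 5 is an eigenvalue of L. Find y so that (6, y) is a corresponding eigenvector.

21

We need (L - 5I)v = 0.
L - 5I = [[-14, 4], [-42, 12]].
Row 1: (-14)·6 + (4)·y = 0
Row 2: (-42)·6 + (12)·y = 0
Solving gives y = 21.
Check: L·(6, 21) = (30, 105) = 5·(6, 21).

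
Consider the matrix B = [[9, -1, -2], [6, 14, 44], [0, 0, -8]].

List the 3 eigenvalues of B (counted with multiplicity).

The characteristic polynomial is p(λ) = det(λI - B).
Expanding along the first row, p(λ) = λ^3 - 15λ^2 - 52λ + 1056.
Since p(-8) = 0, λ = -8 is a root.
Dividing by (λ + 8) leaves λ^2 - 23λ + 132.
The quadratic factors as (λ - 11)·(λ - 12).
Eigenvalues: -8, 11, 12.

-8, 11, 12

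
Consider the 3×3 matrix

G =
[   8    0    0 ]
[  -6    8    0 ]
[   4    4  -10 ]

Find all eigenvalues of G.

-10, 8, 8

G is lower triangular, so its eigenvalues are the diagonal entries.
Diagonal: 8, 8, -10.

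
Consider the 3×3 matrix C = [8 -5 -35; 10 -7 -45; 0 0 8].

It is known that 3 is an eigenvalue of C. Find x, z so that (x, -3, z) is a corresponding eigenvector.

We need (C - 3I)v = 0.
C - 3I = [[5, -5, -35], [10, -10, -45], [0, 0, 5]].
Row 1: (5)·x + (-5)·-3 + (-35)·z = 0
Row 2: (10)·x + (-10)·-3 + (-45)·z = 0
Row 3: (0)·x + (0)·-3 + (5)·z = 0
Solving gives x = -3, z = 0.
Check: C·(-3, -3, 0) = (-9, -9, 0) = 3·(-3, -3, 0).

-3, 0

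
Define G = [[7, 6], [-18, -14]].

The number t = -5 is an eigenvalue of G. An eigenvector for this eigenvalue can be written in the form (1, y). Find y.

We need (G + 5I)v = 0.
G + 5I = [[12, 6], [-18, -9]].
Row 1: (12)·1 + (6)·y = 0
Row 2: (-18)·1 + (-9)·y = 0
Solving gives y = -2.
Check: G·(1, -2) = (-5, 10) = -5·(1, -2).

-2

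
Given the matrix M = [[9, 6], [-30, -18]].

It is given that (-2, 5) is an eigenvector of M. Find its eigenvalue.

Compute Mv: M·(-2, 5) = (12, -30).
Since Mv = λv, compare component 1: 12 = λ·-2, so λ = -6.

-6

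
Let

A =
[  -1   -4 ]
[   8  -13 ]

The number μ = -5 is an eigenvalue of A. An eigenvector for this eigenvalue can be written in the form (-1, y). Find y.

We need (A + 5I)v = 0.
A + 5I = [[4, -4], [8, -8]].
Row 1: (4)·-1 + (-4)·y = 0
Row 2: (8)·-1 + (-8)·y = 0
Solving gives y = -1.
Check: A·(-1, -1) = (5, 5) = -5·(-1, -1).

-1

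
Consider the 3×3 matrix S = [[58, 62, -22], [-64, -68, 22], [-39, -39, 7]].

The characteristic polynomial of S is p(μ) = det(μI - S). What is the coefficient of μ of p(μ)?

-46

p(μ) = μ^3 + 3μ^2 - 46μ - 168.
The coefficient of μ is -46.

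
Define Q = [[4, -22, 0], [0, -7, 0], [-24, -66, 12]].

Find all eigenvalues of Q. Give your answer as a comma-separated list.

The characteristic polynomial is p(t) = det(tI - Q).
Expanding along the first row, p(t) = t^3 - 9t^2 - 64t + 336.
Rational-root test: t = 4 gives p(4) = 0.
Factor out (t - 4): p(t) = (t - 4)·(t^2 - 5t - 84).
The quadratic factors as (t + 7)·(t - 12).
Eigenvalues: -7, 4, 12.

-7, 4, 12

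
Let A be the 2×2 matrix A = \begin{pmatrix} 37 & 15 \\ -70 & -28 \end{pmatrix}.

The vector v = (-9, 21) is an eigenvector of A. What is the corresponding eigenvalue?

Compute Av: A·(-9, 21) = (-18, 42).
Since Av = λv, compare component 1: -18 = λ·-9, so λ = 2.

2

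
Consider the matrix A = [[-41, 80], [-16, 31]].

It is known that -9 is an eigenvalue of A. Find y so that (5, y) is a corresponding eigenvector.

We need (A + 9I)v = 0.
A + 9I = [[-32, 80], [-16, 40]].
Row 1: (-32)·5 + (80)·y = 0
Row 2: (-16)·5 + (40)·y = 0
Solving gives y = 2.
Check: A·(5, 2) = (-45, -18) = -9·(5, 2).

2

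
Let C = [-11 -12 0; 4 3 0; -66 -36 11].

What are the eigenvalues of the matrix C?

Set up det(tI - C) = 0.
Expanding the 3×3 determinant: p(t) = t^3 - 3t^2 - 73t - 165.
Since p(11) = 0, t = 11 is a root.
Factor out (t - 11): p(t) = (t - 11)·(t^2 + 8t + 15).
The quadratic factors as (t + 5)·(t + 3).
Eigenvalues: -5, -3, 11.

-5, -3, 11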